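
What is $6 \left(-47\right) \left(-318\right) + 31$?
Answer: $89707$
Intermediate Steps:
$6 \left(-47\right) \left(-318\right) + 31 = \left(-282\right) \left(-318\right) + 31 = 89676 + 31 = 89707$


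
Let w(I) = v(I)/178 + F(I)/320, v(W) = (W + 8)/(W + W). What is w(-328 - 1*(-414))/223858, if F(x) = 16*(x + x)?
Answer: 658479/17134091320 ≈ 3.8431e-5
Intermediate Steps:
F(x) = 32*x (F(x) = 16*(2*x) = 32*x)
v(W) = (8 + W)/(2*W) (v(W) = (8 + W)/((2*W)) = (8 + W)*(1/(2*W)) = (8 + W)/(2*W))
w(I) = I/10 + (8 + I)/(356*I) (w(I) = ((8 + I)/(2*I))/178 + (32*I)/320 = ((8 + I)/(2*I))*(1/178) + (32*I)*(1/320) = (8 + I)/(356*I) + I/10 = I/10 + (8 + I)/(356*I))
w(-328 - 1*(-414))/223858 = (1/356 + (-328 - 1*(-414))/10 + 2/(89*(-328 - 1*(-414))))/223858 = (1/356 + (-328 + 414)/10 + 2/(89*(-328 + 414)))*(1/223858) = (1/356 + (1/10)*86 + (2/89)/86)*(1/223858) = (1/356 + 43/5 + (2/89)*(1/86))*(1/223858) = (1/356 + 43/5 + 1/3827)*(1/223858) = (658479/76540)*(1/223858) = 658479/17134091320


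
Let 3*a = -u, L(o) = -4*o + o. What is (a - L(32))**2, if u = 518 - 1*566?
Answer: 12544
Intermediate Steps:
u = -48 (u = 518 - 566 = -48)
L(o) = -3*o
a = 16 (a = (-1*(-48))/3 = (1/3)*48 = 16)
(a - L(32))**2 = (16 - (-3)*32)**2 = (16 - 1*(-96))**2 = (16 + 96)**2 = 112**2 = 12544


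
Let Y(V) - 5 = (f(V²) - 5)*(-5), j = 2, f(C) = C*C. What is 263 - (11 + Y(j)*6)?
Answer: 552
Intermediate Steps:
f(C) = C²
Y(V) = 30 - 5*V⁴ (Y(V) = 5 + ((V²)² - 5)*(-5) = 5 + (V⁴ - 5)*(-5) = 5 + (-5 + V⁴)*(-5) = 5 + (25 - 5*V⁴) = 30 - 5*V⁴)
263 - (11 + Y(j)*6) = 263 - (11 + (30 - 5*2⁴)*6) = 263 - (11 + (30 - 5*16)*6) = 263 - (11 + (30 - 80)*6) = 263 - (11 - 50*6) = 263 - (11 - 300) = 263 - 1*(-289) = 263 + 289 = 552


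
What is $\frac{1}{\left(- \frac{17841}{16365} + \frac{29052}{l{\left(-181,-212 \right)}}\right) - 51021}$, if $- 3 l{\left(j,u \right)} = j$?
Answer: $- \frac{987355}{49901479882} \approx -1.9786 \cdot 10^{-5}$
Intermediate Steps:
$l{\left(j,u \right)} = - \frac{j}{3}$
$\frac{1}{\left(- \frac{17841}{16365} + \frac{29052}{l{\left(-181,-212 \right)}}\right) - 51021} = \frac{1}{\left(- \frac{17841}{16365} + \frac{29052}{\left(- \frac{1}{3}\right) \left(-181\right)}\right) - 51021} = \frac{1}{\left(\left(-17841\right) \frac{1}{16365} + \frac{29052}{\frac{181}{3}}\right) - 51021} = \frac{1}{\left(- \frac{5947}{5455} + 29052 \cdot \frac{3}{181}\right) - 51021} = \frac{1}{\left(- \frac{5947}{5455} + \frac{87156}{181}\right) - 51021} = \frac{1}{\frac{474359573}{987355} - 51021} = \frac{1}{- \frac{49901479882}{987355}} = - \frac{987355}{49901479882}$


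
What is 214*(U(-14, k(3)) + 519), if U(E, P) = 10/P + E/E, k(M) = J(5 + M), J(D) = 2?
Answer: 112350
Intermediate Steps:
k(M) = 2
U(E, P) = 1 + 10/P (U(E, P) = 10/P + 1 = 1 + 10/P)
214*(U(-14, k(3)) + 519) = 214*((10 + 2)/2 + 519) = 214*((1/2)*12 + 519) = 214*(6 + 519) = 214*525 = 112350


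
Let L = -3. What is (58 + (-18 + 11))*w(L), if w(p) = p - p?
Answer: 0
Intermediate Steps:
w(p) = 0
(58 + (-18 + 11))*w(L) = (58 + (-18 + 11))*0 = (58 - 7)*0 = 51*0 = 0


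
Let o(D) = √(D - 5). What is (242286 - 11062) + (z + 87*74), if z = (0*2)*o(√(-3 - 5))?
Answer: 237662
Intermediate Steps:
o(D) = √(-5 + D)
z = 0 (z = (0*2)*√(-5 + √(-3 - 5)) = 0*√(-5 + √(-8)) = 0*√(-5 + 2*I*√2) = 0)
(242286 - 11062) + (z + 87*74) = (242286 - 11062) + (0 + 87*74) = 231224 + (0 + 6438) = 231224 + 6438 = 237662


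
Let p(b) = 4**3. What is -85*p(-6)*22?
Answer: -119680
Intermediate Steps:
p(b) = 64
-85*p(-6)*22 = -85*64*22 = -5440*22 = -119680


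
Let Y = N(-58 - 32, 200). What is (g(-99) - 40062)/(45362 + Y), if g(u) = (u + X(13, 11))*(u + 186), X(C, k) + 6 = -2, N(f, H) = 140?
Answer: -49371/45502 ≈ -1.0850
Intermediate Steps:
X(C, k) = -8 (X(C, k) = -6 - 2 = -8)
g(u) = (-8 + u)*(186 + u) (g(u) = (u - 8)*(u + 186) = (-8 + u)*(186 + u))
Y = 140
(g(-99) - 40062)/(45362 + Y) = ((-1488 + (-99)² + 178*(-99)) - 40062)/(45362 + 140) = ((-1488 + 9801 - 17622) - 40062)/45502 = (-9309 - 40062)*(1/45502) = -49371*1/45502 = -49371/45502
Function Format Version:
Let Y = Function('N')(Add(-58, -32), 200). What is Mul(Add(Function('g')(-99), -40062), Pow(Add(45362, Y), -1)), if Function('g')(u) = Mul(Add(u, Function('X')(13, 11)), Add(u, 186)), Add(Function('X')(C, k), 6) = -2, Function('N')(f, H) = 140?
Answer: Rational(-49371, 45502) ≈ -1.0850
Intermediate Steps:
Function('X')(C, k) = -8 (Function('X')(C, k) = Add(-6, -2) = -8)
Function('g')(u) = Mul(Add(-8, u), Add(186, u)) (Function('g')(u) = Mul(Add(u, -8), Add(u, 186)) = Mul(Add(-8, u), Add(186, u)))
Y = 140
Mul(Add(Function('g')(-99), -40062), Pow(Add(45362, Y), -1)) = Mul(Add(Add(-1488, Pow(-99, 2), Mul(178, -99)), -40062), Pow(Add(45362, 140), -1)) = Mul(Add(Add(-1488, 9801, -17622), -40062), Pow(45502, -1)) = Mul(Add(-9309, -40062), Rational(1, 45502)) = Mul(-49371, Rational(1, 45502)) = Rational(-49371, 45502)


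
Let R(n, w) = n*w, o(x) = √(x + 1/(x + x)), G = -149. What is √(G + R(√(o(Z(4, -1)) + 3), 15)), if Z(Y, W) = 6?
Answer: √(-596 + 10*√6*√(18 + √219))/2 ≈ 10.674*I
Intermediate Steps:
o(x) = √(x + 1/(2*x))
√(G + R(√(o(Z(4, -1)) + 3), 15)) = √(-149 + √(√(2/6 + 4*6)/2 + 3)*15) = √(-149 + √(√(2*(⅙) + 24)/2 + 3)*15) = √(-149 + √(√(⅓ + 24)/2 + 3)*15) = √(-149 + √(√(73/3)/2 + 3)*15) = √(-149 + √((√219/3)/2 + 3)*15) = √(-149 + √(√219/6 + 3)*15) = √(-149 + √(3 + √219/6)*15) = √(-149 + 15*√(3 + √219/6))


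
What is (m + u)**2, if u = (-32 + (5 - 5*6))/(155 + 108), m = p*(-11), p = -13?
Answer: 1410152704/69169 ≈ 20387.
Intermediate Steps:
m = 143 (m = -13*(-11) = 143)
u = -57/263 (u = (-32 + (5 - 30))/263 = (-32 - 25)*(1/263) = -57*1/263 = -57/263 ≈ -0.21673)
(m + u)**2 = (143 - 57/263)**2 = (37552/263)**2 = 1410152704/69169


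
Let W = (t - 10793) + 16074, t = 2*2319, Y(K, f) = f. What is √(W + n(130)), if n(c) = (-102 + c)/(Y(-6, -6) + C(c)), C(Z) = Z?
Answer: 34*√8246/31 ≈ 99.595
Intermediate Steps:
t = 4638
W = 9919 (W = (4638 - 10793) + 16074 = -6155 + 16074 = 9919)
n(c) = (-102 + c)/(-6 + c)
√(W + n(130)) = √(9919 + (-102 + 130)/(-6 + 130)) = √(9919 + 28/124) = √(9919 + (1/124)*28) = √(9919 + 7/31) = √(307496/31) = 34*√8246/31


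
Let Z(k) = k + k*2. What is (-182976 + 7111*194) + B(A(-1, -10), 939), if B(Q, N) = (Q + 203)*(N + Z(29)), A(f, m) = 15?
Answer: 1420226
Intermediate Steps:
Z(k) = 3*k (Z(k) = k + 2*k = 3*k)
B(Q, N) = (87 + N)*(203 + Q) (B(Q, N) = (Q + 203)*(N + 3*29) = (203 + Q)*(N + 87) = (203 + Q)*(87 + N) = (87 + N)*(203 + Q))
(-182976 + 7111*194) + B(A(-1, -10), 939) = (-182976 + 7111*194) + (17661 + 87*15 + 203*939 + 939*15) = (-182976 + 1379534) + (17661 + 1305 + 190617 + 14085) = 1196558 + 223668 = 1420226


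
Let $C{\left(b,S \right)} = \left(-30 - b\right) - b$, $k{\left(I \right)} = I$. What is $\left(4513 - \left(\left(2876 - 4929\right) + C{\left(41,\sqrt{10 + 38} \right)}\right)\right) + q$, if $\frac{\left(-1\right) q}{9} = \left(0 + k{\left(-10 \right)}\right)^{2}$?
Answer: $5778$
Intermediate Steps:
$C{\left(b,S \right)} = -30 - 2 b$
$q = -900$ ($q = - 9 \left(0 - 10\right)^{2} = - 9 \left(-10\right)^{2} = \left(-9\right) 100 = -900$)
$\left(4513 - \left(\left(2876 - 4929\right) + C{\left(41,\sqrt{10 + 38} \right)}\right)\right) + q = \left(4513 - \left(\left(2876 - 4929\right) - 112\right)\right) - 900 = \left(4513 - \left(-2053 - 112\right)\right) - 900 = \left(4513 - -2165\right) - 900 = \left(4513 + 2165\right) - 900 = 6678 - 900 = 5778$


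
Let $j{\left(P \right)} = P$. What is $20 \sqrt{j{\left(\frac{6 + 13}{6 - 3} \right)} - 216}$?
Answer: $\frac{20 i \sqrt{1887}}{3} \approx 289.6 i$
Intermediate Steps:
$20 \sqrt{j{\left(\frac{6 + 13}{6 - 3} \right)} - 216} = 20 \sqrt{\frac{6 + 13}{6 - 3} - 216} = 20 \sqrt{\frac{19}{3} + \left(-272 + 56\right)} = 20 \sqrt{19 \cdot \frac{1}{3} - 216} = 20 \sqrt{\frac{19}{3} - 216} = 20 \sqrt{- \frac{629}{3}} = 20 \frac{i \sqrt{1887}}{3} = \frac{20 i \sqrt{1887}}{3}$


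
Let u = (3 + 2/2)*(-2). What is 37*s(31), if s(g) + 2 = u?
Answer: -370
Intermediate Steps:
u = -8 (u = (3 + 2*(½))*(-2) = (3 + 1)*(-2) = 4*(-2) = -8)
s(g) = -10 (s(g) = -2 - 8 = -10)
37*s(31) = 37*(-10) = -370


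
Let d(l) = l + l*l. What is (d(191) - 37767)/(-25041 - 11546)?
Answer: 1095/36587 ≈ 0.029929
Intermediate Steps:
d(l) = l + l²
(d(191) - 37767)/(-25041 - 11546) = (191*(1 + 191) - 37767)/(-25041 - 11546) = (191*192 - 37767)/(-36587) = (36672 - 37767)*(-1/36587) = -1095*(-1/36587) = 1095/36587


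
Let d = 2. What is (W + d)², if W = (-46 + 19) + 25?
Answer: 0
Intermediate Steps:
W = -2 (W = -27 + 25 = -2)
(W + d)² = (-2 + 2)² = 0² = 0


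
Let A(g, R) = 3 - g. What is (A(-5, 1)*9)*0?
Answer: 0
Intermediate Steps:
(A(-5, 1)*9)*0 = ((3 - 1*(-5))*9)*0 = ((3 + 5)*9)*0 = (8*9)*0 = 72*0 = 0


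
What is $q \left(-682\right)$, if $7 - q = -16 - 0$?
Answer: $-15686$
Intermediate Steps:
$q = 23$ ($q = 7 - \left(-16 - 0\right) = 7 - \left(-16 + 0\right) = 7 - -16 = 7 + 16 = 23$)
$q \left(-682\right) = 23 \left(-682\right) = -15686$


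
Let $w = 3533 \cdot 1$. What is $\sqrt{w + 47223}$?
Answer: $2 \sqrt{12689} \approx 225.29$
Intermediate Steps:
$w = 3533$
$\sqrt{w + 47223} = \sqrt{3533 + 47223} = \sqrt{50756} = 2 \sqrt{12689}$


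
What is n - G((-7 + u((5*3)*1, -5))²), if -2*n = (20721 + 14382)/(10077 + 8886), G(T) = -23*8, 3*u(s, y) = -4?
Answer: 2314427/12642 ≈ 183.07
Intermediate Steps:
u(s, y) = -4/3 (u(s, y) = (⅓)*(-4) = -4/3)
G(T) = -184
n = -11701/12642 (n = -(20721 + 14382)/(2*(10077 + 8886)) = -35103/(2*18963) = -½*11701/6321 = -11701/12642 ≈ -0.92557)
n - G((-7 + u((5*3)*1, -5))²) = -11701/12642 - 1*(-184) = -11701/12642 + 184 = 2314427/12642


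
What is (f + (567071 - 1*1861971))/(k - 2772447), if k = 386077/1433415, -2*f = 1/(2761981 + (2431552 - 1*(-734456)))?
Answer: 22006225579137596415/47116447726486298584 ≈ 0.46706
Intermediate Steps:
f = -1/11855978 (f = -1/(2*(2761981 + (2431552 - 1*(-734456)))) = -1/(2*(2761981 + (2431552 + 734456))) = -1/(2*(2761981 + 3166008)) = -½/5927989 = -½*1/5927989 = -1/11855978 ≈ -8.4346e-8)
k = 386077/1433415 (k = 386077*(1/1433415) = 386077/1433415 ≈ 0.26934)
(f + (567071 - 1*1861971))/(k - 2772447) = (-1/11855978 + (567071 - 1*1861971))/(386077/1433415 - 2772447) = (-1/11855978 + (567071 - 1861971))/(-3974066730428/1433415) = (-1/11855978 - 1294900)*(-1433415/3974066730428) = -15352305912201/11855978*(-1433415/3974066730428) = 22006225579137596415/47116447726486298584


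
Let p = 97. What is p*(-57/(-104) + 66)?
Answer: 671337/104 ≈ 6455.2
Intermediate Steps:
p*(-57/(-104) + 66) = 97*(-57/(-104) + 66) = 97*(-57*(-1/104) + 66) = 97*(57/104 + 66) = 97*(6921/104) = 671337/104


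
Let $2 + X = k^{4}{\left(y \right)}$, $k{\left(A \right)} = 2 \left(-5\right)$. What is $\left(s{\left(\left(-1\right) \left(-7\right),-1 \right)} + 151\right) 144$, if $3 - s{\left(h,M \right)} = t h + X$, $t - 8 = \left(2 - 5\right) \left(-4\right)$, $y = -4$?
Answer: $-1437696$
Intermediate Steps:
$k{\left(A \right)} = -10$
$X = 9998$ ($X = -2 + \left(-10\right)^{4} = -2 + 10000 = 9998$)
$t = 20$ ($t = 8 + \left(2 - 5\right) \left(-4\right) = 8 - -12 = 8 + 12 = 20$)
$s{\left(h,M \right)} = -9995 - 20 h$ ($s{\left(h,M \right)} = 3 - \left(20 h + 9998\right) = 3 - \left(9998 + 20 h\right) = -9995 - 20 h$)
$\left(s{\left(\left(-1\right) \left(-7\right),-1 \right)} + 151\right) 144 = \left(\left(-9995 - 20 \left(\left(-1\right) \left(-7\right)\right)\right) + 151\right) 144 = \left(\left(-9995 - 140\right) + 151\right) 144 = \left(-10135 + 151\right) 144 = \left(-9984\right) 144 = -1437696$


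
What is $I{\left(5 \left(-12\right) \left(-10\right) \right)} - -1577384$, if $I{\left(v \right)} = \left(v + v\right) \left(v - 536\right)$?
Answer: $1654184$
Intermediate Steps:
$I{\left(v \right)} = 2 v \left(-536 + v\right)$
$I{\left(5 \left(-12\right) \left(-10\right) \right)} - -1577384 = 2 \cdot 5 \left(-12\right) \left(-10\right) \left(-536 + 5 \left(-12\right) \left(-10\right)\right) - -1577384 = 2 \left(\left(-60\right) \left(-10\right)\right) \left(-536 - -600\right) + 1577384 = 2 \cdot 600 \left(-536 + 600\right) + 1577384 = 2 \cdot 600 \cdot 64 + 1577384 = 76800 + 1577384 = 1654184$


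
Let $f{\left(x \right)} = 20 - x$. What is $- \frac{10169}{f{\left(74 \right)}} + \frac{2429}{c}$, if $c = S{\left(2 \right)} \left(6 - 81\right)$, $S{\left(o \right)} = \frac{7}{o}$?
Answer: $\frac{241733}{1350} \approx 179.06$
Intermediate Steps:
$c = - \frac{525}{2}$ ($c = \frac{7}{2} \left(6 - 81\right) = 7 \cdot \frac{1}{2} \left(-75\right) = \frac{7}{2} \left(-75\right) = - \frac{525}{2} \approx -262.5$)
$- \frac{10169}{f{\left(74 \right)}} + \frac{2429}{c} = - \frac{10169}{20 - 74} + \frac{2429}{- \frac{525}{2}} = - \frac{10169}{20 - 74} + 2429 \left(- \frac{2}{525}\right) = - \frac{10169}{-54} - \frac{694}{75} = \left(-10169\right) \left(- \frac{1}{54}\right) - \frac{694}{75} = \frac{10169}{54} - \frac{694}{75} = \frac{241733}{1350}$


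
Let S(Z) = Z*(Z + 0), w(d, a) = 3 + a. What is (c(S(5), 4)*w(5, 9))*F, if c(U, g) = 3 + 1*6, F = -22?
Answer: -2376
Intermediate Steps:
S(Z) = Z² (S(Z) = Z*Z = Z²)
c(U, g) = 9 (c(U, g) = 3 + 6 = 9)
(c(S(5), 4)*w(5, 9))*F = (9*(3 + 9))*(-22) = (9*12)*(-22) = 108*(-22) = -2376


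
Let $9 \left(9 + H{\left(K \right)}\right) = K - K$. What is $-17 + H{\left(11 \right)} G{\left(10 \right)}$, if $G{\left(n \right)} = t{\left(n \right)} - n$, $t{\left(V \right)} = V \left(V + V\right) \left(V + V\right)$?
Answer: $-35927$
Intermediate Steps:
$H{\left(K \right)} = -9$ ($H{\left(K \right)} = -9 + \frac{K - K}{9} = -9 + \frac{1}{9} \cdot 0 = -9 + 0 = -9$)
$t{\left(V \right)} = 4 V^{3}$ ($t{\left(V \right)} = V 2 V 2 V = V 4 V^{2} = 4 V^{3}$)
$G{\left(n \right)} = - n + 4 n^{3}$ ($G{\left(n \right)} = 4 n^{3} - n = - n + 4 n^{3}$)
$-17 + H{\left(11 \right)} G{\left(10 \right)} = -17 - 9 \left(\left(-1\right) 10 + 4 \cdot 10^{3}\right) = -17 - 9 \left(-10 + 4 \cdot 1000\right) = -17 - 9 \left(-10 + 4000\right) = -17 - 35910 = -35927$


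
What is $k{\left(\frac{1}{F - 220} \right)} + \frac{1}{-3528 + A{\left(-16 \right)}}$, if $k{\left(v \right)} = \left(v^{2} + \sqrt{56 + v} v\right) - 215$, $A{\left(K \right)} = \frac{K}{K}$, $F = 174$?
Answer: $- \frac{1604571969}{7463132} - \frac{5 \sqrt{4738}}{2116} \approx -215.16$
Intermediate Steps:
$A{\left(K \right)} = 1$
$k{\left(v \right)} = -215 + v^{2} + v \sqrt{56 + v}$ ($k{\left(v \right)} = \left(v^{2} + v \sqrt{56 + v}\right) - 215 = -215 + v^{2} + v \sqrt{56 + v}$)
$k{\left(\frac{1}{F - 220} \right)} + \frac{1}{-3528 + A{\left(-16 \right)}} = \left(-215 + \left(\frac{1}{174 - 220}\right)^{2} + \frac{\sqrt{56 + \frac{1}{174 - 220}}}{174 - 220}\right) + \frac{1}{-3528 + 1} = \left(-215 + \left(\frac{1}{-46}\right)^{2} + \frac{\sqrt{56 + \frac{1}{-46}}}{-46}\right) + \frac{1}{-3527} = \left(-215 + \left(- \frac{1}{46}\right)^{2} - \frac{\sqrt{56 - \frac{1}{46}}}{46}\right) - \frac{1}{3527} = \left(-215 + \frac{1}{2116} - \frac{\sqrt{\frac{2575}{46}}}{46}\right) - \frac{1}{3527} = \left(-215 + \frac{1}{2116} - \frac{\frac{5}{46} \sqrt{4738}}{46}\right) - \frac{1}{3527} = \left(-215 + \frac{1}{2116} - \frac{5 \sqrt{4738}}{2116}\right) - \frac{1}{3527} = \left(- \frac{454939}{2116} - \frac{5 \sqrt{4738}}{2116}\right) - \frac{1}{3527} = - \frac{1604571969}{7463132} - \frac{5 \sqrt{4738}}{2116}$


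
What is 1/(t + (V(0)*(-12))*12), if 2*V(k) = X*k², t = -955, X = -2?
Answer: -1/955 ≈ -0.0010471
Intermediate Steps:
V(k) = -k² (V(k) = (-2*k²)/2 = -k²)
1/(t + (V(0)*(-12))*12) = 1/(-955 + (-1*0²*(-12))*12) = 1/(-955 + (-1*0*(-12))*12) = 1/(-955 + (0*(-12))*12) = 1/(-955 + 0*12) = 1/(-955 + 0) = 1/(-955) = -1/955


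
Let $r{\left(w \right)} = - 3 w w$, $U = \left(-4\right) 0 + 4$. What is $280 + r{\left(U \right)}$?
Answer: $232$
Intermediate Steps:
$U = 4$ ($U = 0 + 4 = 4$)
$r{\left(w \right)} = - 3 w^{2}$
$280 + r{\left(U \right)} = 280 - 3 \cdot 4^{2} = 280 - 48 = 232$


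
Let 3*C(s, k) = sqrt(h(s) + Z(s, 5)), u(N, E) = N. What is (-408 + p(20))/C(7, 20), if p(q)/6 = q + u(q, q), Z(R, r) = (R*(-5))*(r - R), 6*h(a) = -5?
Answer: -504*sqrt(2490)/415 ≈ -60.601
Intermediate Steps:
h(a) = -5/6 (h(a) = (1/6)*(-5) = -5/6)
Z(R, r) = -5*R*(r - R) (Z(R, r) = (-5*R)*(r - R) = -5*R*(r - R))
C(s, k) = sqrt(-5/6 + 5*s*(-5 + s))/3 (C(s, k) = sqrt(-5/6 + 5*s*(s - 1*5))/3 = sqrt(-5/6 + 5*s*(s - 5))/3 = sqrt(-5/6 + 5*s*(-5 + s))/3)
p(q) = 12*q (p(q) = 6*(q + q) = 6*(2*q) = 12*q)
(-408 + p(20))/C(7, 20) = (-408 + 12*20)/((sqrt(30)*sqrt(-1 + 6*7*(-5 + 7))/18)) = (-408 + 240)/((sqrt(30)*sqrt(-1 + 6*7*2)/18)) = -168/(sqrt(30)*sqrt(-1 + 84)/18) = -168/(sqrt(30)*sqrt(83)/18) = -168/(sqrt(2490)/18) = (3*sqrt(2490)/415)*(-168) = -504*sqrt(2490)/415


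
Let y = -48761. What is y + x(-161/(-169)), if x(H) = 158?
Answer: -48603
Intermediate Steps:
y + x(-161/(-169)) = -48761 + 158 = -48603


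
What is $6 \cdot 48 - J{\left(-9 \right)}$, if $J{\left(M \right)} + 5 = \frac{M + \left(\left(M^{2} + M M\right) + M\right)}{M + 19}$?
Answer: $\frac{1393}{5} \approx 278.6$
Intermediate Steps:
$J{\left(M \right)} = -5 + \frac{2 M + 2 M^{2}}{19 + M}$ ($J{\left(M \right)} = -5 + \frac{M + \left(\left(M^{2} + M M\right) + M\right)}{M + 19} = -5 + \frac{M + \left(\left(M^{2} + M^{2}\right) + M\right)}{19 + M} = -5 + \frac{M + \left(2 M^{2} + M\right)}{19 + M} = -5 + \frac{M + \left(M + 2 M^{2}\right)}{19 + M} = -5 + \frac{2 M + 2 M^{2}}{19 + M}$)
$6 \cdot 48 - J{\left(-9 \right)} = 6 \cdot 48 - \frac{-95 - -27 + 2 \left(-9\right)^{2}}{19 - 9} = 288 - \frac{-95 + 27 + 2 \cdot 81}{10} = 288 - \frac{-95 + 27 + 162}{10} = 288 - \frac{1}{10} \cdot 94 = 288 - \frac{47}{5} = \frac{1393}{5}$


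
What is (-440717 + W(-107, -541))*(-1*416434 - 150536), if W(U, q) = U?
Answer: 249933983280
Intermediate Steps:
(-440717 + W(-107, -541))*(-1*416434 - 150536) = (-440717 - 107)*(-1*416434 - 150536) = -440824*(-416434 - 150536) = -440824*(-566970) = 249933983280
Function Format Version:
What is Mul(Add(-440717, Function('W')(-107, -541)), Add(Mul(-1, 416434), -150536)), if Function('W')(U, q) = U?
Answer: 249933983280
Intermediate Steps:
Mul(Add(-440717, Function('W')(-107, -541)), Add(Mul(-1, 416434), -150536)) = Mul(Add(-440717, -107), Add(Mul(-1, 416434), -150536)) = Mul(-440824, Add(-416434, -150536)) = Mul(-440824, -566970) = 249933983280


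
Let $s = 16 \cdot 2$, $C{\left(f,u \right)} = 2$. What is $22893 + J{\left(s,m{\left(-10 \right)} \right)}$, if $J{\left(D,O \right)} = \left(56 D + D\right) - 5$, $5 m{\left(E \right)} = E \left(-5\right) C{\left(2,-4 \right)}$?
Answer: $24712$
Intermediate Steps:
$s = 32$
$m{\left(E \right)} = - 2 E$ ($m{\left(E \right)} = \frac{E \left(-5\right) 2}{5} = \frac{- 5 E 2}{5} = \frac{\left(-10\right) E}{5} = - 2 E$)
$J{\left(D,O \right)} = -5 + 57 D$ ($J{\left(D,O \right)} = 57 D - 5 = -5 + 57 D$)
$22893 + J{\left(s,m{\left(-10 \right)} \right)} = 22893 + \left(-5 + 57 \cdot 32\right) = 22893 + \left(-5 + 1824\right) = 22893 + 1819 = 24712$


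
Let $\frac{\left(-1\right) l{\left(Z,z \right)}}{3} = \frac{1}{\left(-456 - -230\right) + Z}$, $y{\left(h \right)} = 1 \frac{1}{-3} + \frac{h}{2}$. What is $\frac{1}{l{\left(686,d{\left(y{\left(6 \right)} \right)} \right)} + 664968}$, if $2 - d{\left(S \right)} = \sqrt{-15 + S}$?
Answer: $\frac{460}{305885277} \approx 1.5038 \cdot 10^{-6}$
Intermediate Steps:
$y{\left(h \right)} = - \frac{1}{3} + \frac{h}{2}$ ($y{\left(h \right)} = 1 \left(- \frac{1}{3}\right) + h \frac{1}{2} = - \frac{1}{3} + \frac{h}{2}$)
$d{\left(S \right)} = 2 - \sqrt{-15 + S}$
$l{\left(Z,z \right)} = - \frac{3}{-226 + Z}$ ($l{\left(Z,z \right)} = - \frac{3}{\left(-456 - -230\right) + Z} = - \frac{3}{\left(-456 + 230\right) + Z} = - \frac{3}{-226 + Z}$)
$\frac{1}{l{\left(686,d{\left(y{\left(6 \right)} \right)} \right)} + 664968} = \frac{1}{- \frac{3}{-226 + 686} + 664968} = \frac{1}{- \frac{3}{460} + 664968} = \frac{1}{\frac{305885277}{460}} = \frac{460}{305885277}$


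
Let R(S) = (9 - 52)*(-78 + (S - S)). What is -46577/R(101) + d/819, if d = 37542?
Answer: 19235/602 ≈ 31.952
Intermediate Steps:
R(S) = 3354 (R(S) = -43*(-78 + 0) = -43*(-78) = 3354)
-46577/R(101) + d/819 = -46577/3354 + 37542/819 = -46577*1/3354 + 37542*(1/819) = -46577/3354 + 12514/273 = 19235/602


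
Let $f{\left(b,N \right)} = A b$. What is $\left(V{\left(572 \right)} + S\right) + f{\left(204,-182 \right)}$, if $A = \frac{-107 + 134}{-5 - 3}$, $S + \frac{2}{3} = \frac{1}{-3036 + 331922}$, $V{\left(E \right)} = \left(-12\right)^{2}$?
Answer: $- \frac{268946525}{493329} \approx -545.17$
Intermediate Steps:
$V{\left(E \right)} = 144$
$S = - \frac{657769}{986658}$ ($S = - \frac{2}{3} + \frac{1}{-3036 + 331922} = - \frac{2}{3} + \frac{1}{328886} = - \frac{657769}{986658} \approx -0.66666$)
$A = - \frac{27}{8}$ ($A = \frac{27}{-8} = 27 \left(- \frac{1}{8}\right) = - \frac{27}{8} \approx -3.375$)
$f{\left(b,N \right)} = - \frac{27 b}{8}$
$\left(V{\left(572 \right)} + S\right) + f{\left(204,-182 \right)} = \left(144 - \frac{657769}{986658}\right) - \frac{1377}{2} = \frac{141420983}{986658} - \frac{1377}{2} = - \frac{268946525}{493329}$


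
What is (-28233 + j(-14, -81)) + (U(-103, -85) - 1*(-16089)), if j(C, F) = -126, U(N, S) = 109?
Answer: -12161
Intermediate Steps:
(-28233 + j(-14, -81)) + (U(-103, -85) - 1*(-16089)) = (-28233 - 126) + (109 - 1*(-16089)) = -28359 + (109 + 16089) = -28359 + 16198 = -12161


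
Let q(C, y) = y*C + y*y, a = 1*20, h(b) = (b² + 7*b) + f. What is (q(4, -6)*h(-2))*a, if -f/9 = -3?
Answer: 4080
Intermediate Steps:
f = 27 (f = -9*(-3) = 27)
h(b) = 27 + b² + 7*b (h(b) = (b² + 7*b) + 27 = 27 + b² + 7*b)
a = 20
q(C, y) = y² + C*y (q(C, y) = C*y + y² = y² + C*y)
(q(4, -6)*h(-2))*a = ((-6*(4 - 6))*(27 + (-2)² + 7*(-2)))*20 = ((-6*(-2))*(27 + 4 - 14))*20 = (12*17)*20 = 204*20 = 4080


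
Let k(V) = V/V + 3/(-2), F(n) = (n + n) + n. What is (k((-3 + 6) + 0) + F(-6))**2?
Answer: 1369/4 ≈ 342.25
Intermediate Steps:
F(n) = 3*n (F(n) = 2*n + n = 3*n)
k(V) = -1/2 (k(V) = 1 + 3*(-1/2) = 1 - 3/2 = -1/2)
(k((-3 + 6) + 0) + F(-6))**2 = (-1/2 + 3*(-6))**2 = (-1/2 - 18)**2 = (-37/2)**2 = 1369/4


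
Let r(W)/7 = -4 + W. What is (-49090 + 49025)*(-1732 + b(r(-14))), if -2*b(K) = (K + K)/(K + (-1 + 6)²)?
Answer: 11378770/101 ≈ 1.1266e+5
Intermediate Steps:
r(W) = -28 + 7*W (r(W) = 7*(-4 + W) = -28 + 7*W)
b(K) = -K/(25 + K) (b(K) = -(K + K)/(2*(K + (-1 + 6)²)) = -2*K/(2*(K + 5²)) = -2*K/(2*(K + 25)) = -2*K/(2*(25 + K)) = -K/(25 + K))
(-49090 + 49025)*(-1732 + b(r(-14))) = (-49090 + 49025)*(-1732 - (-28 + 7*(-14))/(25 + (-28 + 7*(-14)))) = -65*(-1732 - (-28 - 98)/(25 + (-28 - 98))) = -65*(-1732 - 1*(-126)/(25 - 126)) = -65*(-1732 - 1*(-126)/(-101)) = -65*(-1732 - 1*(-126)*(-1/101)) = -65*(-1732 - 126/101) = -65*(-175058/101) = 11378770/101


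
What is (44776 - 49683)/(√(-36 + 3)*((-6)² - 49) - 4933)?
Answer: 24206231/24340066 - 63791*I*√33/24340066 ≈ 0.9945 - 0.015055*I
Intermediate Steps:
(44776 - 49683)/(√(-36 + 3)*((-6)² - 49) - 4933) = -4907/(√(-33)*(36 - 49) - 4933) = -4907/((I*√33)*(-13) - 4933) = -4907/(-13*I*√33 - 4933) = -4907/(-4933 - 13*I*√33)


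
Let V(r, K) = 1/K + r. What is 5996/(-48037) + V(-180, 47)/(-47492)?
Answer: -12977470521/107224540588 ≈ -0.12103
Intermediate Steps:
V(r, K) = r + 1/K
5996/(-48037) + V(-180, 47)/(-47492) = 5996/(-48037) + (-180 + 1/47)/(-47492) = 5996*(-1/48037) + (-180 + 1/47)*(-1/47492) = -5996/48037 - 8459/47*(-1/47492) = -5996/48037 + 8459/2232124 = -12977470521/107224540588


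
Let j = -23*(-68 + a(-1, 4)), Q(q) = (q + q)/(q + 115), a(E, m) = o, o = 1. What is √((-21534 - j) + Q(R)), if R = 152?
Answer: 7*I*√33569643/267 ≈ 151.9*I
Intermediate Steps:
a(E, m) = 1
Q(q) = 2*q/(115 + q) (Q(q) = (2*q)/(115 + q) = 2*q/(115 + q))
j = 1541 (j = -23*(-68 + 1) = -23*(-67) = 1541)
√((-21534 - j) + Q(R)) = √((-21534 - 1*1541) + 2*152/(115 + 152)) = √((-21534 - 1541) + 2*152/267) = √(-23075 + 2*152*(1/267)) = √(-23075 + 304/267) = √(-6160721/267) = 7*I*√33569643/267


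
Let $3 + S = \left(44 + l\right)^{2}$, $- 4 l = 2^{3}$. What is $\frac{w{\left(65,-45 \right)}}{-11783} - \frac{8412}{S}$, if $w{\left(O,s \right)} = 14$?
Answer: $- \frac{33047750}{6916621} \approx -4.778$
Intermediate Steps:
$l = -2$ ($l = - \frac{2^{3}}{4} = \left(- \frac{1}{4}\right) 8 = -2$)
$S = 1761$ ($S = -3 + \left(44 - 2\right)^{2} = -3 + 42^{2} = -3 + 1764 = 1761$)
$\frac{w{\left(65,-45 \right)}}{-11783} - \frac{8412}{S} = \frac{14}{-11783} - \frac{8412}{1761} = 14 \left(- \frac{1}{11783}\right) - \frac{2804}{587} = - \frac{14}{11783} - \frac{2804}{587} = - \frac{33047750}{6916621}$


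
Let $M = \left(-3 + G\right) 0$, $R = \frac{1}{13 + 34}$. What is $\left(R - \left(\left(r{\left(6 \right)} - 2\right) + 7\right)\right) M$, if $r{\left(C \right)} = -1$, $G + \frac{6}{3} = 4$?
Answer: $0$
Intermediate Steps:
$G = 2$ ($G = -2 + 4 = 2$)
$R = \frac{1}{47} \approx 0.021277$
$M = 0$ ($M = \left(-3 + 2\right) 0 = \left(-1\right) 0 = 0$)
$\left(R - \left(\left(r{\left(6 \right)} - 2\right) + 7\right)\right) M = \left(\frac{1}{47} - \left(\left(-1 - 2\right) + 7\right)\right) 0 = \left(\frac{1}{47} - \left(-3 + 7\right)\right) 0 = \left(\frac{1}{47} - 4\right) 0 = \left(- \frac{187}{47}\right) 0 = 0$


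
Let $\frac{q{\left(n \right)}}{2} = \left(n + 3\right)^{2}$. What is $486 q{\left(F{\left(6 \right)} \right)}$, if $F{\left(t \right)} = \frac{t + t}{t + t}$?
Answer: $15552$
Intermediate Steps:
$F{\left(t \right)} = 1$ ($F{\left(t \right)} = \frac{2 t}{2 t} = 2 t \frac{1}{2 t} = 1$)
$q{\left(n \right)} = 2 \left(3 + n\right)^{2}$ ($q{\left(n \right)} = 2 \left(n + 3\right)^{2} = 2 \left(3 + n\right)^{2}$)
$486 q{\left(F{\left(6 \right)} \right)} = 486 \cdot 2 \left(3 + 1\right)^{2} = 486 \cdot 2 \cdot 4^{2} = 486 \cdot 2 \cdot 16 = 486 \cdot 32 = 15552$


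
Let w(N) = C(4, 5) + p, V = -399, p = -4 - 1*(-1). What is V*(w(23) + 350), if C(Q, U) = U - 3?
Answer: -139251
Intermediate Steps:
p = -3 (p = -4 + 1 = -3)
C(Q, U) = -3 + U
w(N) = -1 (w(N) = (-3 + 5) - 3 = 2 - 3 = -1)
V*(w(23) + 350) = -399*(-1 + 350) = -399*349 = -139251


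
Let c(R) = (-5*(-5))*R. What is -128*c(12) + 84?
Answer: -38316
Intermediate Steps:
c(R) = 25*R
-128*c(12) + 84 = -3200*12 + 84 = -128*300 + 84 = -38400 + 84 = -38316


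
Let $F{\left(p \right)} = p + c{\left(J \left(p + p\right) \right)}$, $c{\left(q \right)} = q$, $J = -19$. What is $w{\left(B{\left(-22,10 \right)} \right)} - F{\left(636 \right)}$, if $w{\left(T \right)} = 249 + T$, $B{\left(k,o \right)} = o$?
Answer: $23791$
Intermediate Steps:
$F{\left(p \right)} = - 37 p$ ($F{\left(p \right)} = p - 19 \left(p + p\right) = p - 19 \cdot 2 p = p - 38 p = - 37 p$)
$w{\left(B{\left(-22,10 \right)} \right)} - F{\left(636 \right)} = \left(249 + 10\right) - \left(-37\right) 636 = 259 - -23532 = 259 + 23532 = 23791$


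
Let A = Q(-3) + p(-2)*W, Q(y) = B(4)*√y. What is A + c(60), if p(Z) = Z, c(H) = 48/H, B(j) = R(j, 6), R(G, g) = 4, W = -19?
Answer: 194/5 + 4*I*√3 ≈ 38.8 + 6.9282*I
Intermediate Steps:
B(j) = 4
Q(y) = 4*√y
A = 38 + 4*I*√3 (A = 4*√(-3) - 2*(-19) = 4*(I*√3) + 38 = 4*I*√3 + 38 = 38 + 4*I*√3 ≈ 38.0 + 6.9282*I)
A + c(60) = (38 + 4*I*√3) + 48/60 = (38 + 4*I*√3) + 48*(1/60) = (38 + 4*I*√3) + ⅘ = 194/5 + 4*I*√3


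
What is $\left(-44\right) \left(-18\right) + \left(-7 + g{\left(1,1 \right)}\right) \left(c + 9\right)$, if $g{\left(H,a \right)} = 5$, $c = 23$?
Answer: $728$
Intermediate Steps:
$\left(-44\right) \left(-18\right) + \left(-7 + g{\left(1,1 \right)}\right) \left(c + 9\right) = \left(-44\right) \left(-18\right) + \left(-7 + 5\right) \left(23 + 9\right) = 792 - 64 = 728$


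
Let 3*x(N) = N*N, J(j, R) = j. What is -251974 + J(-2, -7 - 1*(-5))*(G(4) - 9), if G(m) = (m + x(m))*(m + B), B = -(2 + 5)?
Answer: -251900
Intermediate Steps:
x(N) = N²/3 (x(N) = (N*N)/3 = N²/3)
B = -7 (B = -1*7 = -7)
G(m) = (-7 + m)*(m + m²/3) (G(m) = (m + m²/3)*(m - 7) = (m + m²/3)*(-7 + m) = (-7 + m)*(m + m²/3))
-251974 + J(-2, -7 - 1*(-5))*(G(4) - 9) = -251974 - 2*((⅓)*4*(-21 + 4² - 4*4) - 9) = -251974 - 2*((⅓)*4*(-21 + 16 - 16) - 9) = -251974 - 2*((⅓)*4*(-21) - 9) = -251974 - 2*(-28 - 9) = -251974 - 2*(-37) = -251974 + 74 = -251900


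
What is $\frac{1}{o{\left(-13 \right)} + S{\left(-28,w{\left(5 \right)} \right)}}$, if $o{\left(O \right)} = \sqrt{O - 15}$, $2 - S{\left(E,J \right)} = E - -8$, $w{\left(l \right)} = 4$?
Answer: $\frac{11}{256} - \frac{i \sqrt{7}}{256} \approx 0.042969 - 0.010335 i$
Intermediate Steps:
$S{\left(E,J \right)} = -6 - E$ ($S{\left(E,J \right)} = 2 - \left(E - -8\right) = 2 - \left(E + 8\right) = 2 - \left(8 + E\right) = -6 - E$)
$o{\left(O \right)} = \sqrt{-15 + O}$ ($o{\left(O \right)} = \sqrt{O - 15} = \sqrt{-15 + O}$)
$\frac{1}{o{\left(-13 \right)} + S{\left(-28,w{\left(5 \right)} \right)}} = \frac{1}{\sqrt{-15 - 13} - -22} = \frac{1}{\sqrt{-28} + \left(-6 + 28\right)} = \frac{1}{2 i \sqrt{7} + 22} = \frac{1}{22 + 2 i \sqrt{7}}$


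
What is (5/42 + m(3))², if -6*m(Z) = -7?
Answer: 81/49 ≈ 1.6531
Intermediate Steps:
m(Z) = 7/6 (m(Z) = -⅙*(-7) = 7/6)
(5/42 + m(3))² = (5/42 + 7/6)² = (9/7)² = 81/49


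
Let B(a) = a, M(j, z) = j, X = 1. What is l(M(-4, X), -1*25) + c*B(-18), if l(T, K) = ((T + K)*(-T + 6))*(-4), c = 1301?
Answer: -22258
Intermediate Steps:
l(T, K) = -4*(6 - T)*(K + T) (l(T, K) = ((K + T)*(6 - T))*(-4) = ((6 - T)*(K + T))*(-4) = -4*(6 - T)*(K + T))
l(M(-4, X), -1*25) + c*B(-18) = (-(-24)*25 - 24*(-4) + 4*(-4)² + 4*(-1*25)*(-4)) + 1301*(-18) = (-24*(-25) + 96 + 4*16 + 4*(-25)*(-4)) - 23418 = (600 + 96 + 64 + 400) - 23418 = 1160 - 23418 = -22258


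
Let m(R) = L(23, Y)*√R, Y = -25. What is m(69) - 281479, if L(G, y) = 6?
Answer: -281479 + 6*√69 ≈ -2.8143e+5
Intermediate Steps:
m(R) = 6*√R
m(69) - 281479 = 6*√69 - 281479 = -281479 + 6*√69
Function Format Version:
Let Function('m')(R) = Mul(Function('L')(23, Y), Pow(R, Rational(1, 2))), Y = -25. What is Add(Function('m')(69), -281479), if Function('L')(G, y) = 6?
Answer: Add(-281479, Mul(6, Pow(69, Rational(1, 2)))) ≈ -2.8143e+5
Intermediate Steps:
Function('m')(R) = Mul(6, Pow(R, Rational(1, 2)))
Add(Function('m')(69), -281479) = Add(Mul(6, Pow(69, Rational(1, 2))), -281479) = Add(-281479, Mul(6, Pow(69, Rational(1, 2))))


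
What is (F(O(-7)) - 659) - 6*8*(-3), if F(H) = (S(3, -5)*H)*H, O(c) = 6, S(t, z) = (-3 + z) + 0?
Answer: -803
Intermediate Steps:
S(t, z) = -3 + z
F(H) = -8*H² (F(H) = ((-3 - 5)*H)*H = (-8*H)*H = -8*H²)
(F(O(-7)) - 659) - 6*8*(-3) = (-8*6² - 659) - 6*8*(-3) = (-8*36 - 659) - 48*(-3) = (-288 - 659) + 144 = -947 + 144 = -803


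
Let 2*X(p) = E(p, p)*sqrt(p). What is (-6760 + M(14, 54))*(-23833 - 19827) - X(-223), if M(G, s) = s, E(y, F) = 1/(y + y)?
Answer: 292783960 + I*sqrt(223)/892 ≈ 2.9278e+8 + 0.016741*I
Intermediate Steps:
E(y, F) = 1/(2*y)
X(p) = 1/(4*sqrt(p)) (X(p) = ((1/(2*p))*sqrt(p))/2 = (1/(2*sqrt(p)))/2 = 1/(4*sqrt(p)))
(-6760 + M(14, 54))*(-23833 - 19827) - X(-223) = (-6760 + 54)*(-23833 - 19827) - 1/(4*sqrt(-223)) = -6706*(-43660) - (-I*sqrt(223)/223)/4 = 292783960 - (-1)*I*sqrt(223)/892 = 292783960 + I*sqrt(223)/892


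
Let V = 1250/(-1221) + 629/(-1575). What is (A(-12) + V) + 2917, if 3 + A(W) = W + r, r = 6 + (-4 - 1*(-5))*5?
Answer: 1866393572/641025 ≈ 2911.6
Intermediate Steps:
r = 11 (r = 6 + (-4 + 5)*5 = 6 + 1*5 = 6 + 5 = 11)
V = -912253/641025 (V = 1250*(-1/1221) + 629*(-1/1575) = -1250/1221 - 629/1575 = -912253/641025 ≈ -1.4231)
A(W) = 8 + W (A(W) = -3 + (W + 11) = -3 + (11 + W) = 8 + W)
(A(-12) + V) + 2917 = ((8 - 12) - 912253/641025) + 2917 = (-4 - 912253/641025) + 2917 = -3476353/641025 + 2917 = 1866393572/641025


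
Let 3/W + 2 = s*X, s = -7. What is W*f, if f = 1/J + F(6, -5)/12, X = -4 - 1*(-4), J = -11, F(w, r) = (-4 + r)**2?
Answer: -879/88 ≈ -9.9886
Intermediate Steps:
X = 0 (X = -4 + 4 = 0)
f = 293/44 (f = 1/(-11) + (-4 - 5)**2/12 = 1*(-1/11) + (-9)**2*(1/12) = -1/11 + 81*(1/12) = -1/11 + 27/4 = 293/44 ≈ 6.6591)
W = -3/2 (W = 3/(-2 - 7*0) = 3/(-2 + 0) = 3/(-2) = 3*(-1/2) = -3/2 ≈ -1.5000)
W*f = -3/2*293/44 = -879/88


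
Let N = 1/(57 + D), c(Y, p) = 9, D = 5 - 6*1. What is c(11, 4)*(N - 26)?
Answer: -13095/56 ≈ -233.84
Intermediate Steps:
D = -1 (D = 5 - 6 = -1)
N = 1/56 (N = 1/(57 - 1) = 1/56 ≈ 0.017857)
c(11, 4)*(N - 26) = 9*(1/56 - 26) = 9*(-1455/56) = -13095/56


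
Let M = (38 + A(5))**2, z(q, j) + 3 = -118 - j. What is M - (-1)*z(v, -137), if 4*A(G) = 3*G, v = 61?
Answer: 28145/16 ≈ 1759.1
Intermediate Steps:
A(G) = 3*G/4 (A(G) = (3*G)/4 = 3*G/4)
z(q, j) = -121 - j (z(q, j) = -3 + (-118 - j) = -121 - j)
M = 27889/16 (M = (38 + (3/4)*5)**2 = (38 + 15/4)**2 = (167/4)**2 = 27889/16 ≈ 1743.1)
M - (-1)*z(v, -137) = 27889/16 - (-1)*(-121 - 1*(-137)) = 27889/16 - (-1)*(-121 + 137) = 27889/16 - (-1)*16 = 27889/16 - 1*(-16) = 27889/16 + 16 = 28145/16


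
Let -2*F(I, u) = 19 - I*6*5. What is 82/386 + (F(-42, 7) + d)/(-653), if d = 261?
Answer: 199647/252058 ≈ 0.79207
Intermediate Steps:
F(I, u) = -19/2 + 15*I (F(I, u) = -(19 - I*6*5)/2 = -(19 - 6*I*5)/2 = -(19 - 30*I)/2 = -19/2 + 15*I)
82/386 + (F(-42, 7) + d)/(-653) = 82/386 + ((-19/2 + 15*(-42)) + 261)/(-653) = 82*(1/386) + ((-19/2 - 630) + 261)*(-1/653) = 41/193 + (-1279/2 + 261)*(-1/653) = 41/193 - 757/2*(-1/653) = 41/193 + 757/1306 = 199647/252058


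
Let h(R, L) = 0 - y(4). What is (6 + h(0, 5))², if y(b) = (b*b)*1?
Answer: 100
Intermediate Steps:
y(b) = b² (y(b) = b²*1 = b²)
h(R, L) = -16 (h(R, L) = 0 - 1*4² = 0 - 1*16 = 0 - 16 = -16)
(6 + h(0, 5))² = (6 - 16)² = (-10)² = 100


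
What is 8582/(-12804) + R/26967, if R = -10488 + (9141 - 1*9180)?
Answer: -61036417/57547578 ≈ -1.0606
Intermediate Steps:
R = -10527 (R = -10488 + (9141 - 9180) = -10488 - 39 = -10527)
8582/(-12804) + R/26967 = 8582/(-12804) - 10527/26967 = 8582*(-1/12804) - 10527*1/26967 = -4291/6402 - 3509/8989 = -61036417/57547578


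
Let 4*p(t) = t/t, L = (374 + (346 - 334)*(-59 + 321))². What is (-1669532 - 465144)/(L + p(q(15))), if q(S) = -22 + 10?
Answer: -8538704/49505297 ≈ -0.17248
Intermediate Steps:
q(S) = -12
L = 12376324 (L = (374 + 12*262)² = (374 + 3144)² = 3518² = 12376324)
p(t) = ¼ (p(t) = (t/t)/4 = (¼)*1 = ¼)
(-1669532 - 465144)/(L + p(q(15))) = (-1669532 - 465144)/(12376324 + ¼) = -2134676/49505297/4 = -2134676*4/49505297 = -8538704/49505297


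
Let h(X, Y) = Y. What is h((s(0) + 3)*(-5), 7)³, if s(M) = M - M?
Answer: 343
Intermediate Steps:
s(M) = 0
h((s(0) + 3)*(-5), 7)³ = 7³ = 343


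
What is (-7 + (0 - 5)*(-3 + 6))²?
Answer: 484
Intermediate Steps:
(-7 + (0 - 5)*(-3 + 6))² = (-7 - 5*3)² = (-7 - 15)² = (-22)² = 484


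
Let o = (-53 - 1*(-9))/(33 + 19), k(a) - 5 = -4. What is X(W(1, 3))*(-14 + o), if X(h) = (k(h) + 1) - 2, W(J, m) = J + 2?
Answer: 0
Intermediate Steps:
k(a) = 1 (k(a) = 5 - 4 = 1)
W(J, m) = 2 + J
o = -11/13 (o = (-53 + 9)/52 = -44*1/52 = -11/13 ≈ -0.84615)
X(h) = 0 (X(h) = (1 + 1) - 2 = 2 - 2 = 0)
X(W(1, 3))*(-14 + o) = 0*(-14 - 11/13) = 0*(-193/13) = 0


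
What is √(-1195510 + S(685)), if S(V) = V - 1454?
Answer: I*√1196279 ≈ 1093.7*I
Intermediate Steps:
S(V) = -1454 + V
√(-1195510 + S(685)) = √(-1195510 + (-1454 + 685)) = √(-1195510 - 769) = √(-1196279) = I*√1196279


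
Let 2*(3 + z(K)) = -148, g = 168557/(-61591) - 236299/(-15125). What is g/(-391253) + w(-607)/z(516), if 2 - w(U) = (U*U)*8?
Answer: 97666293948638139162/2551340125497625 ≈ 38280.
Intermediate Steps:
g = 12004467084/931563875 (g = 168557*(-1/61591) - 236299*(-1/15125) = -168557/61591 + 236299/15125 = 12004467084/931563875 ≈ 12.886)
z(K) = -77 (z(K) = -3 + (½)*(-148) = -3 - 74 = -77)
w(U) = 2 - 8*U² (w(U) = 2 - U*U*8 = 2 - U²*8 = 2 - 8*U²)
g/(-391253) + w(-607)/z(516) = (12004467084/931563875)/(-391253) + (2 - 8*(-607)²)/(-77) = (12004467084/931563875)*(-1/391253) + (2 - 8*368449)*(-1/77) = -12004467084/364477160785375 + (2 - 2947592)*(-1/77) = -12004467084/364477160785375 - 2947590*(-1/77) = -12004467084/364477160785375 + 2947590/77 = 97666293948638139162/2551340125497625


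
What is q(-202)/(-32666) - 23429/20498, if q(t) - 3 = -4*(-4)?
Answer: -191430294/167396917 ≈ -1.1436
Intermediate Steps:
q(t) = 19 (q(t) = 3 - 4*(-4) = 3 + 16 = 19)
q(-202)/(-32666) - 23429/20498 = 19/(-32666) - 23429/20498 = 19*(-1/32666) - 23429*1/20498 = -19/32666 - 23429/20498 = -191430294/167396917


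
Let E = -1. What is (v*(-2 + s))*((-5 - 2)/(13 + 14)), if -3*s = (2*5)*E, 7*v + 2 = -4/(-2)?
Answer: 0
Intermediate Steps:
v = 0 (v = -2/7 + (-4/(-2))/7 = -2/7 + (-4*(-½))/7 = -2/7 + (⅐)*2 = -2/7 + 2/7 = 0)
s = 10/3 (s = -2*5*(-1)/3 = -10*(-1)/3 = -⅓*(-10) = 10/3 ≈ 3.3333)
(v*(-2 + s))*((-5 - 2)/(13 + 14)) = (0*(-2 + 10/3))*((-5 - 2)/(13 + 14)) = (0*(4/3))*(-7/27) = 0*(-7*1/27) = 0*(-7/27) = 0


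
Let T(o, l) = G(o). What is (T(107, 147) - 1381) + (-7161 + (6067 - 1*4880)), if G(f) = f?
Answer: -7248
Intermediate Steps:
T(o, l) = o
(T(107, 147) - 1381) + (-7161 + (6067 - 1*4880)) = (107 - 1381) + (-7161 + (6067 - 1*4880)) = -1274 + (-7161 + (6067 - 4880)) = -1274 + (-7161 + 1187) = -1274 - 5974 = -7248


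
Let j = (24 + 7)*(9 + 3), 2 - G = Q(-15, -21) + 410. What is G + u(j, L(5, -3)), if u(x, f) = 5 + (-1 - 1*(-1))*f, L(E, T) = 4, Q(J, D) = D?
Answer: -382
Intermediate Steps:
G = -387 (G = 2 - (-21 + 410) = 2 - 1*389 = 2 - 389 = -387)
j = 372 (j = 31*12 = 372)
u(x, f) = 5 (u(x, f) = 5 + (-1 + 1)*f = 5 + 0*f = 5 + 0 = 5)
G + u(j, L(5, -3)) = -387 + 5 = -382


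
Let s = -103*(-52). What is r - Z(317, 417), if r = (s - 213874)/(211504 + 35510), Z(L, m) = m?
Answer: -17202226/41169 ≈ -417.84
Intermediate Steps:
s = 5356
r = -34753/41169 (r = (5356 - 213874)/(211504 + 35510) = -208518/247014 = -208518*1/247014 = -34753/41169 ≈ -0.84415)
r - Z(317, 417) = -34753/41169 - 1*417 = -34753/41169 - 417 = -17202226/41169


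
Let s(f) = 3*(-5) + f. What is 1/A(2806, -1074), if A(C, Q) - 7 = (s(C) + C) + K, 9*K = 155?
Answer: 9/50591 ≈ 0.00017790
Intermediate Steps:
K = 155/9 (K = (⅑)*155 = 155/9 ≈ 17.222)
s(f) = -15 + f
A(C, Q) = 83/9 + 2*C (A(C, Q) = 7 + (((-15 + C) + C) + 155/9) = 7 + ((-15 + 2*C) + 155/9) = 7 + (20/9 + 2*C) = 83/9 + 2*C)
1/A(2806, -1074) = 1/(83/9 + 2*2806) = 1/(83/9 + 5612) = 1/(50591/9) = 9/50591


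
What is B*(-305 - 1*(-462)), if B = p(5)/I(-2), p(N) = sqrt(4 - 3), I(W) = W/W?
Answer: 157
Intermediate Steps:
I(W) = 1
p(N) = 1 (p(N) = sqrt(1) = 1)
B = 1 (B = 1/1 = 1*1 = 1)
B*(-305 - 1*(-462)) = 1*(-305 - 1*(-462)) = 1*(-305 + 462) = 1*157 = 157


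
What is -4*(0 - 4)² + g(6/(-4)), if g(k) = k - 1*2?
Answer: -135/2 ≈ -67.500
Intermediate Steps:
g(k) = -2 + k (g(k) = k - 2 = -2 + k)
-4*(0 - 4)² + g(6/(-4)) = -4*(0 - 4)² + (-2 + 6/(-4)) = -4*(-4)² + (-2 + 6*(-¼)) = -4*16 + (-2 - 3/2) = -64 - 7/2 = -135/2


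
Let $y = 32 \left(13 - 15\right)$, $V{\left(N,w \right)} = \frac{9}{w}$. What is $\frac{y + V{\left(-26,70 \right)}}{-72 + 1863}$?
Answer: $- \frac{4471}{125370} \approx -0.035662$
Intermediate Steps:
$y = -64$ ($y = 32 \left(-2\right) = -64$)
$\frac{y + V{\left(-26,70 \right)}}{-72 + 1863} = \frac{-64 + \frac{9}{70}}{-72 + 1863} = \frac{-64 + 9 \cdot \frac{1}{70}}{1791} = \left(-64 + \frac{9}{70}\right) \frac{1}{1791} = \left(- \frac{4471}{70}\right) \frac{1}{1791} = - \frac{4471}{125370}$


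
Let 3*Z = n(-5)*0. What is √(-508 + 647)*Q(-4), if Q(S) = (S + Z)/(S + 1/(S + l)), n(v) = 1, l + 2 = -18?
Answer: 96*√139/97 ≈ 11.668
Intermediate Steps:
l = -20 (l = -2 - 18 = -20)
Z = 0 (Z = (1*0)/3 = (⅓)*0 = 0)
Q(S) = S/(S + 1/(-20 + S)) (Q(S) = (S + 0)/(S + 1/(S - 20)) = S/(S + 1/(-20 + S)))
√(-508 + 647)*Q(-4) = √(-508 + 647)*(-4*(-20 - 4)/(1 + (-4)² - 20*(-4))) = √139*(-4*(-24)/(1 + 16 + 80)) = √139*(-4*(-24)/97) = √139*(-4*1/97*(-24)) = √139*(96/97) = 96*√139/97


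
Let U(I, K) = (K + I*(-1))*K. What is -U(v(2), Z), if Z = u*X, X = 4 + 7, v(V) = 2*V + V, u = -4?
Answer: -2200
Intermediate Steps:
v(V) = 3*V
X = 11
Z = -44 (Z = -4*11 = -44)
U(I, K) = K*(K - I) (U(I, K) = (K - I)*K = K*(K - I))
-U(v(2), Z) = -(-44)*(-44 - 3*2) = -(-44)*(-44 - 1*6) = -(-44)*(-44 - 6) = -(-44)*(-50) = -1*2200 = -2200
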